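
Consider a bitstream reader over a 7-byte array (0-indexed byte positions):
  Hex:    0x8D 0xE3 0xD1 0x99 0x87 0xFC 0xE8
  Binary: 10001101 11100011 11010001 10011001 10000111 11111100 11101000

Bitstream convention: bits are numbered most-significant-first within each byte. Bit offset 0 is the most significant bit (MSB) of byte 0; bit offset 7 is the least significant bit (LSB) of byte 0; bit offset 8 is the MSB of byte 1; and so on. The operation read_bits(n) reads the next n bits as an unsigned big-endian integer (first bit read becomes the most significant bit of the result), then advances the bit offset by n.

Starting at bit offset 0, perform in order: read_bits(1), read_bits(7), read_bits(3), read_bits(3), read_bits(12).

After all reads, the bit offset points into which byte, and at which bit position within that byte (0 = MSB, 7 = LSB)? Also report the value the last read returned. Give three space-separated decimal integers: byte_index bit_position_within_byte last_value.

Answer: 3 2 3910

Derivation:
Read 1: bits[0:1] width=1 -> value=1 (bin 1); offset now 1 = byte 0 bit 1; 55 bits remain
Read 2: bits[1:8] width=7 -> value=13 (bin 0001101); offset now 8 = byte 1 bit 0; 48 bits remain
Read 3: bits[8:11] width=3 -> value=7 (bin 111); offset now 11 = byte 1 bit 3; 45 bits remain
Read 4: bits[11:14] width=3 -> value=0 (bin 000); offset now 14 = byte 1 bit 6; 42 bits remain
Read 5: bits[14:26] width=12 -> value=3910 (bin 111101000110); offset now 26 = byte 3 bit 2; 30 bits remain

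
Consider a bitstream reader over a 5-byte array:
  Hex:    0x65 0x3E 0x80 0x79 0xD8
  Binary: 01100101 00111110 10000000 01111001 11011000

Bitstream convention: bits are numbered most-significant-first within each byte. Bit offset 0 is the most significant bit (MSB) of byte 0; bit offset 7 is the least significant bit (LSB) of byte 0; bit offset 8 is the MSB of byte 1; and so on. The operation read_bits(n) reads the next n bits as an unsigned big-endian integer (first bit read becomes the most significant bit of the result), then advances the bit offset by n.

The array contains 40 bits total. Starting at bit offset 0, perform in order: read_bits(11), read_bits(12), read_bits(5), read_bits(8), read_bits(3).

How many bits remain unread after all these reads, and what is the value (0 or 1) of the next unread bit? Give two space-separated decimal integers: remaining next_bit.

Read 1: bits[0:11] width=11 -> value=809 (bin 01100101001); offset now 11 = byte 1 bit 3; 29 bits remain
Read 2: bits[11:23] width=12 -> value=3904 (bin 111101000000); offset now 23 = byte 2 bit 7; 17 bits remain
Read 3: bits[23:28] width=5 -> value=7 (bin 00111); offset now 28 = byte 3 bit 4; 12 bits remain
Read 4: bits[28:36] width=8 -> value=157 (bin 10011101); offset now 36 = byte 4 bit 4; 4 bits remain
Read 5: bits[36:39] width=3 -> value=4 (bin 100); offset now 39 = byte 4 bit 7; 1 bits remain

Answer: 1 0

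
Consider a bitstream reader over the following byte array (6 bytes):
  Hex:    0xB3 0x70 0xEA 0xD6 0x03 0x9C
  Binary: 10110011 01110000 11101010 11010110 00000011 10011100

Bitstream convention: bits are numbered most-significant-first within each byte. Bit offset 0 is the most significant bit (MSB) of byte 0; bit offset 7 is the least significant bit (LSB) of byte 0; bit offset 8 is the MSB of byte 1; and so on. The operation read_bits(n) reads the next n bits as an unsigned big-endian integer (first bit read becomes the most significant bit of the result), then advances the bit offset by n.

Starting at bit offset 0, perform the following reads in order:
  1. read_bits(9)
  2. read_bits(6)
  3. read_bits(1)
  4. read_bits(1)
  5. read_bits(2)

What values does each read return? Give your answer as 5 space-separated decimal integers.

Answer: 358 56 0 1 3

Derivation:
Read 1: bits[0:9] width=9 -> value=358 (bin 101100110); offset now 9 = byte 1 bit 1; 39 bits remain
Read 2: bits[9:15] width=6 -> value=56 (bin 111000); offset now 15 = byte 1 bit 7; 33 bits remain
Read 3: bits[15:16] width=1 -> value=0 (bin 0); offset now 16 = byte 2 bit 0; 32 bits remain
Read 4: bits[16:17] width=1 -> value=1 (bin 1); offset now 17 = byte 2 bit 1; 31 bits remain
Read 5: bits[17:19] width=2 -> value=3 (bin 11); offset now 19 = byte 2 bit 3; 29 bits remain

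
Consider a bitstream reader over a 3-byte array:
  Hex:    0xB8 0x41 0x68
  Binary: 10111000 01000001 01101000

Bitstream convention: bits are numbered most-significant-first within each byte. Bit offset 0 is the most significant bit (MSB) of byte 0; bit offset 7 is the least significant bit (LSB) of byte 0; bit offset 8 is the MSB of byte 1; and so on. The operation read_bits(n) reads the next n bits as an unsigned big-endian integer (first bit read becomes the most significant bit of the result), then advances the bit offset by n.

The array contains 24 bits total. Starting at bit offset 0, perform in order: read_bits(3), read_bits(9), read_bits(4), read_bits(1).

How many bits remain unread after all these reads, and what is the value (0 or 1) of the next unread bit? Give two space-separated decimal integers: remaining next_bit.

Read 1: bits[0:3] width=3 -> value=5 (bin 101); offset now 3 = byte 0 bit 3; 21 bits remain
Read 2: bits[3:12] width=9 -> value=388 (bin 110000100); offset now 12 = byte 1 bit 4; 12 bits remain
Read 3: bits[12:16] width=4 -> value=1 (bin 0001); offset now 16 = byte 2 bit 0; 8 bits remain
Read 4: bits[16:17] width=1 -> value=0 (bin 0); offset now 17 = byte 2 bit 1; 7 bits remain

Answer: 7 1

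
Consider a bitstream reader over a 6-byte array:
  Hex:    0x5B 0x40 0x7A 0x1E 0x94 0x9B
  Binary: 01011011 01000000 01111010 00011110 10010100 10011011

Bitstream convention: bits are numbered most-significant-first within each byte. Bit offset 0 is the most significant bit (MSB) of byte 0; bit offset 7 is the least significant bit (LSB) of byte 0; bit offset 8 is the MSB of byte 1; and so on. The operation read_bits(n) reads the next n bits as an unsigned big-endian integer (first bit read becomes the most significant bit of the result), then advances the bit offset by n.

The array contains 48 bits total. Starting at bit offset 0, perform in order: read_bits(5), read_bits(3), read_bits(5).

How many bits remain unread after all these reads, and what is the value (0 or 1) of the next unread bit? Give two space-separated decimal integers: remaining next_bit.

Answer: 35 0

Derivation:
Read 1: bits[0:5] width=5 -> value=11 (bin 01011); offset now 5 = byte 0 bit 5; 43 bits remain
Read 2: bits[5:8] width=3 -> value=3 (bin 011); offset now 8 = byte 1 bit 0; 40 bits remain
Read 3: bits[8:13] width=5 -> value=8 (bin 01000); offset now 13 = byte 1 bit 5; 35 bits remain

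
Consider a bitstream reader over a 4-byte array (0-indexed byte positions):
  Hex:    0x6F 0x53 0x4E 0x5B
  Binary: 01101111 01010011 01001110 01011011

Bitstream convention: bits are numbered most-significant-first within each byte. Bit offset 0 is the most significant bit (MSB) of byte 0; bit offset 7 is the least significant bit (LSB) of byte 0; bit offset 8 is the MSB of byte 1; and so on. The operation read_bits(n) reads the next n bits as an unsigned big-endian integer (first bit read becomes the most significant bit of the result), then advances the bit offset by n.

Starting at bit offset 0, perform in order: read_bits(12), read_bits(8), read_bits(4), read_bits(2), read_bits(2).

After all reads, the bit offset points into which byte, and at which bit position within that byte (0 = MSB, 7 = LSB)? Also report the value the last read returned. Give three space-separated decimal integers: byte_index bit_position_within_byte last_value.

Answer: 3 4 1

Derivation:
Read 1: bits[0:12] width=12 -> value=1781 (bin 011011110101); offset now 12 = byte 1 bit 4; 20 bits remain
Read 2: bits[12:20] width=8 -> value=52 (bin 00110100); offset now 20 = byte 2 bit 4; 12 bits remain
Read 3: bits[20:24] width=4 -> value=14 (bin 1110); offset now 24 = byte 3 bit 0; 8 bits remain
Read 4: bits[24:26] width=2 -> value=1 (bin 01); offset now 26 = byte 3 bit 2; 6 bits remain
Read 5: bits[26:28] width=2 -> value=1 (bin 01); offset now 28 = byte 3 bit 4; 4 bits remain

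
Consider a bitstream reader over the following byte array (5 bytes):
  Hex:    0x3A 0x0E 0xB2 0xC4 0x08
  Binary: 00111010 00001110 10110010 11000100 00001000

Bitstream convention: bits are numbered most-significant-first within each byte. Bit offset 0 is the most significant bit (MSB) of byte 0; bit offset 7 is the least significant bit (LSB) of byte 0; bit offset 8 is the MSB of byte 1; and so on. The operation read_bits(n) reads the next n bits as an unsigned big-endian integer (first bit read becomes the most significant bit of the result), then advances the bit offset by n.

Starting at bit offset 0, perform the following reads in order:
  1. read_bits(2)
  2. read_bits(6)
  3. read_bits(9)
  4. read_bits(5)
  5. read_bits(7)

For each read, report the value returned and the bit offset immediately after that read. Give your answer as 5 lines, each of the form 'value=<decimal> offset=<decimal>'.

Read 1: bits[0:2] width=2 -> value=0 (bin 00); offset now 2 = byte 0 bit 2; 38 bits remain
Read 2: bits[2:8] width=6 -> value=58 (bin 111010); offset now 8 = byte 1 bit 0; 32 bits remain
Read 3: bits[8:17] width=9 -> value=29 (bin 000011101); offset now 17 = byte 2 bit 1; 23 bits remain
Read 4: bits[17:22] width=5 -> value=12 (bin 01100); offset now 22 = byte 2 bit 6; 18 bits remain
Read 5: bits[22:29] width=7 -> value=88 (bin 1011000); offset now 29 = byte 3 bit 5; 11 bits remain

Answer: value=0 offset=2
value=58 offset=8
value=29 offset=17
value=12 offset=22
value=88 offset=29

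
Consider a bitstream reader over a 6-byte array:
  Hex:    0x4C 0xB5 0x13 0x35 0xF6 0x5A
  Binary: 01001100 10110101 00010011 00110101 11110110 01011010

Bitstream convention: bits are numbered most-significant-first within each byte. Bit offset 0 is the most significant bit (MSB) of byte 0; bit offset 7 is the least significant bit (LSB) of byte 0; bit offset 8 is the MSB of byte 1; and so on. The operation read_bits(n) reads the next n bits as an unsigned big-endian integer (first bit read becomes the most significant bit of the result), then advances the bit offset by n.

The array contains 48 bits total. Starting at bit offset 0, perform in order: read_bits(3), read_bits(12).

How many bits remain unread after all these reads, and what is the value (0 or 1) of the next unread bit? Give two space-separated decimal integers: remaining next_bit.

Read 1: bits[0:3] width=3 -> value=2 (bin 010); offset now 3 = byte 0 bit 3; 45 bits remain
Read 2: bits[3:15] width=12 -> value=1626 (bin 011001011010); offset now 15 = byte 1 bit 7; 33 bits remain

Answer: 33 1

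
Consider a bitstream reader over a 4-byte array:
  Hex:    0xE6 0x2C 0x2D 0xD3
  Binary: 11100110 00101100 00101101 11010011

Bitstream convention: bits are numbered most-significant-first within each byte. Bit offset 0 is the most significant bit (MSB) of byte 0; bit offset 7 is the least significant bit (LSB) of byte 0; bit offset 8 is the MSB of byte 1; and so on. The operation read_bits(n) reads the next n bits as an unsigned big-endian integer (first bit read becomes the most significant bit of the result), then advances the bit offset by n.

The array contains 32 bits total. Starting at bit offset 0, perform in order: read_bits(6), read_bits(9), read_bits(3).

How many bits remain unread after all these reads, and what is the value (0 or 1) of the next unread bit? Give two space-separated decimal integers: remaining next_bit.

Read 1: bits[0:6] width=6 -> value=57 (bin 111001); offset now 6 = byte 0 bit 6; 26 bits remain
Read 2: bits[6:15] width=9 -> value=278 (bin 100010110); offset now 15 = byte 1 bit 7; 17 bits remain
Read 3: bits[15:18] width=3 -> value=0 (bin 000); offset now 18 = byte 2 bit 2; 14 bits remain

Answer: 14 1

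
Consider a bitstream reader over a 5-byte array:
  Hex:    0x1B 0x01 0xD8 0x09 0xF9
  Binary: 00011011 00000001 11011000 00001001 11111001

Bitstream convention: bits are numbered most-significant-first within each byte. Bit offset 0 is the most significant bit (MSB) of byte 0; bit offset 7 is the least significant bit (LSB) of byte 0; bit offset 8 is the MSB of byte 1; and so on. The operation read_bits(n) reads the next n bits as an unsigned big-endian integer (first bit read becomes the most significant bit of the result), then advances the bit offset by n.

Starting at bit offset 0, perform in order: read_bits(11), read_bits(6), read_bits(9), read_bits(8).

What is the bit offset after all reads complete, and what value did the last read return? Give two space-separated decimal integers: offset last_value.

Answer: 34 39

Derivation:
Read 1: bits[0:11] width=11 -> value=216 (bin 00011011000); offset now 11 = byte 1 bit 3; 29 bits remain
Read 2: bits[11:17] width=6 -> value=3 (bin 000011); offset now 17 = byte 2 bit 1; 23 bits remain
Read 3: bits[17:26] width=9 -> value=352 (bin 101100000); offset now 26 = byte 3 bit 2; 14 bits remain
Read 4: bits[26:34] width=8 -> value=39 (bin 00100111); offset now 34 = byte 4 bit 2; 6 bits remain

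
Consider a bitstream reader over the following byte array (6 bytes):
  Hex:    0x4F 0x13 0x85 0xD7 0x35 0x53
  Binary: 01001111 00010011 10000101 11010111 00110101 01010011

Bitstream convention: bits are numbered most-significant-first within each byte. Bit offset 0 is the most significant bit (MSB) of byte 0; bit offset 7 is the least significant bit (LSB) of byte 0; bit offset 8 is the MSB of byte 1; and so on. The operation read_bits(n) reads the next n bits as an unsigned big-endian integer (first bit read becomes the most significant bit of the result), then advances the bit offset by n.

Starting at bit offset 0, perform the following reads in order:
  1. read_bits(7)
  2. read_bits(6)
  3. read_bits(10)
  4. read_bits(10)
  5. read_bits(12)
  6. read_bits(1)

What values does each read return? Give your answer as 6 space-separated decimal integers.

Answer: 39 34 450 942 1706 0

Derivation:
Read 1: bits[0:7] width=7 -> value=39 (bin 0100111); offset now 7 = byte 0 bit 7; 41 bits remain
Read 2: bits[7:13] width=6 -> value=34 (bin 100010); offset now 13 = byte 1 bit 5; 35 bits remain
Read 3: bits[13:23] width=10 -> value=450 (bin 0111000010); offset now 23 = byte 2 bit 7; 25 bits remain
Read 4: bits[23:33] width=10 -> value=942 (bin 1110101110); offset now 33 = byte 4 bit 1; 15 bits remain
Read 5: bits[33:45] width=12 -> value=1706 (bin 011010101010); offset now 45 = byte 5 bit 5; 3 bits remain
Read 6: bits[45:46] width=1 -> value=0 (bin 0); offset now 46 = byte 5 bit 6; 2 bits remain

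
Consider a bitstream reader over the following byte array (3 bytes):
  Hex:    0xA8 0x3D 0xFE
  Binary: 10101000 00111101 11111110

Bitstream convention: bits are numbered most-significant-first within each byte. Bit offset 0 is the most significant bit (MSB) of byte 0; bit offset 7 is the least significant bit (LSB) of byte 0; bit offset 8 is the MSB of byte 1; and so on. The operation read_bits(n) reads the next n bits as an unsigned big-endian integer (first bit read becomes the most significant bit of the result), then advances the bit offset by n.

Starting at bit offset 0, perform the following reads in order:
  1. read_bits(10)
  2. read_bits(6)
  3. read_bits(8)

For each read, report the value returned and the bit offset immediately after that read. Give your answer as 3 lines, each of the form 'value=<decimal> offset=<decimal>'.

Read 1: bits[0:10] width=10 -> value=672 (bin 1010100000); offset now 10 = byte 1 bit 2; 14 bits remain
Read 2: bits[10:16] width=6 -> value=61 (bin 111101); offset now 16 = byte 2 bit 0; 8 bits remain
Read 3: bits[16:24] width=8 -> value=254 (bin 11111110); offset now 24 = byte 3 bit 0; 0 bits remain

Answer: value=672 offset=10
value=61 offset=16
value=254 offset=24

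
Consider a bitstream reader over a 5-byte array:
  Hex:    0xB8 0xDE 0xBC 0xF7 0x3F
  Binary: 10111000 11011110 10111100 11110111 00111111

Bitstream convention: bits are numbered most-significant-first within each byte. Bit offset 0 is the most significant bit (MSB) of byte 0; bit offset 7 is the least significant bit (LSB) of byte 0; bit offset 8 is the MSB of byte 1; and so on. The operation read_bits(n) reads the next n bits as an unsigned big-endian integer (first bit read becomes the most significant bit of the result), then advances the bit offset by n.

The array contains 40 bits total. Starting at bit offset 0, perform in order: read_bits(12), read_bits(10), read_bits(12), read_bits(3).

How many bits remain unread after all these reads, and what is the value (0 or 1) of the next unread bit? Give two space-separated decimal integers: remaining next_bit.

Read 1: bits[0:12] width=12 -> value=2957 (bin 101110001101); offset now 12 = byte 1 bit 4; 28 bits remain
Read 2: bits[12:22] width=10 -> value=943 (bin 1110101111); offset now 22 = byte 2 bit 6; 18 bits remain
Read 3: bits[22:34] width=12 -> value=988 (bin 001111011100); offset now 34 = byte 4 bit 2; 6 bits remain
Read 4: bits[34:37] width=3 -> value=7 (bin 111); offset now 37 = byte 4 bit 5; 3 bits remain

Answer: 3 1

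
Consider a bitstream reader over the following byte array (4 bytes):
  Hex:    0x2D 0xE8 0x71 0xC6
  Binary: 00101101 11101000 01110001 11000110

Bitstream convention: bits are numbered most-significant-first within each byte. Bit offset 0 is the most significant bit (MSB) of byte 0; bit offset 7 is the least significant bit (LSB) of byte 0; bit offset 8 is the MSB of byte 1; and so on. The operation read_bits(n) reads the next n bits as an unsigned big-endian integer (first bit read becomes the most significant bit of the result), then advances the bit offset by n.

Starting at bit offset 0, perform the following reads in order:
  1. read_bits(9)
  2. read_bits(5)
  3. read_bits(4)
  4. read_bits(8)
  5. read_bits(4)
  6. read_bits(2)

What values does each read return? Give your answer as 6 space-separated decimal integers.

Read 1: bits[0:9] width=9 -> value=91 (bin 001011011); offset now 9 = byte 1 bit 1; 23 bits remain
Read 2: bits[9:14] width=5 -> value=26 (bin 11010); offset now 14 = byte 1 bit 6; 18 bits remain
Read 3: bits[14:18] width=4 -> value=1 (bin 0001); offset now 18 = byte 2 bit 2; 14 bits remain
Read 4: bits[18:26] width=8 -> value=199 (bin 11000111); offset now 26 = byte 3 bit 2; 6 bits remain
Read 5: bits[26:30] width=4 -> value=1 (bin 0001); offset now 30 = byte 3 bit 6; 2 bits remain
Read 6: bits[30:32] width=2 -> value=2 (bin 10); offset now 32 = byte 4 bit 0; 0 bits remain

Answer: 91 26 1 199 1 2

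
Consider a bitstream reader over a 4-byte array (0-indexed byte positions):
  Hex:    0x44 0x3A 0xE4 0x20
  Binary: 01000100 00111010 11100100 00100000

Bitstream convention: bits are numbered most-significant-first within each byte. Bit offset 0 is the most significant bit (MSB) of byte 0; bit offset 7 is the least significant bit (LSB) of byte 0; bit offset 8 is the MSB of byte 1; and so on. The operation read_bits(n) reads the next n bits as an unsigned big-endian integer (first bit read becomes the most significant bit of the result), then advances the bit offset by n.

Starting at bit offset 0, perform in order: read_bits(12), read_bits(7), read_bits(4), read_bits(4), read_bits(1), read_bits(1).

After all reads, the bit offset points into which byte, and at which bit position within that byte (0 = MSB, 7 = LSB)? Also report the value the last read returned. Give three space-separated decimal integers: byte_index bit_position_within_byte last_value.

Answer: 3 5 0

Derivation:
Read 1: bits[0:12] width=12 -> value=1091 (bin 010001000011); offset now 12 = byte 1 bit 4; 20 bits remain
Read 2: bits[12:19] width=7 -> value=87 (bin 1010111); offset now 19 = byte 2 bit 3; 13 bits remain
Read 3: bits[19:23] width=4 -> value=2 (bin 0010); offset now 23 = byte 2 bit 7; 9 bits remain
Read 4: bits[23:27] width=4 -> value=1 (bin 0001); offset now 27 = byte 3 bit 3; 5 bits remain
Read 5: bits[27:28] width=1 -> value=0 (bin 0); offset now 28 = byte 3 bit 4; 4 bits remain
Read 6: bits[28:29] width=1 -> value=0 (bin 0); offset now 29 = byte 3 bit 5; 3 bits remain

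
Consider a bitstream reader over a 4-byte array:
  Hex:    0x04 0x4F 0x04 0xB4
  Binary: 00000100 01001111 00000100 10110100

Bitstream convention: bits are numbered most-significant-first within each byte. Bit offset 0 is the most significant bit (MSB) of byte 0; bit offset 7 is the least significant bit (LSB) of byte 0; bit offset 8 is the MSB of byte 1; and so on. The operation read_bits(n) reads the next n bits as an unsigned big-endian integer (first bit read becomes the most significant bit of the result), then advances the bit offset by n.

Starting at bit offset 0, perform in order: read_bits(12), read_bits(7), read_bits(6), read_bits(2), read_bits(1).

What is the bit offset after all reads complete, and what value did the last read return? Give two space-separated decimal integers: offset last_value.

Read 1: bits[0:12] width=12 -> value=68 (bin 000001000100); offset now 12 = byte 1 bit 4; 20 bits remain
Read 2: bits[12:19] width=7 -> value=120 (bin 1111000); offset now 19 = byte 2 bit 3; 13 bits remain
Read 3: bits[19:25] width=6 -> value=9 (bin 001001); offset now 25 = byte 3 bit 1; 7 bits remain
Read 4: bits[25:27] width=2 -> value=1 (bin 01); offset now 27 = byte 3 bit 3; 5 bits remain
Read 5: bits[27:28] width=1 -> value=1 (bin 1); offset now 28 = byte 3 bit 4; 4 bits remain

Answer: 28 1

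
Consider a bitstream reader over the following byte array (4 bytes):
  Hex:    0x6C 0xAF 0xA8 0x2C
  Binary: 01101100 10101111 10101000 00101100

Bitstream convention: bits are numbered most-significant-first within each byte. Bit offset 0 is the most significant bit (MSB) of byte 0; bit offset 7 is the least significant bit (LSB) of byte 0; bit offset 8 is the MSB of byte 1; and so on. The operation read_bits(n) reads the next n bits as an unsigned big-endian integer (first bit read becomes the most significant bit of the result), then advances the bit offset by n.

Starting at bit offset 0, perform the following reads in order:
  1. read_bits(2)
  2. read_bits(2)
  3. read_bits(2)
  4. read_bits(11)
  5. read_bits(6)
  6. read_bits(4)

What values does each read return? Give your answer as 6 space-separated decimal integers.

Answer: 1 2 3 351 20 1

Derivation:
Read 1: bits[0:2] width=2 -> value=1 (bin 01); offset now 2 = byte 0 bit 2; 30 bits remain
Read 2: bits[2:4] width=2 -> value=2 (bin 10); offset now 4 = byte 0 bit 4; 28 bits remain
Read 3: bits[4:6] width=2 -> value=3 (bin 11); offset now 6 = byte 0 bit 6; 26 bits remain
Read 4: bits[6:17] width=11 -> value=351 (bin 00101011111); offset now 17 = byte 2 bit 1; 15 bits remain
Read 5: bits[17:23] width=6 -> value=20 (bin 010100); offset now 23 = byte 2 bit 7; 9 bits remain
Read 6: bits[23:27] width=4 -> value=1 (bin 0001); offset now 27 = byte 3 bit 3; 5 bits remain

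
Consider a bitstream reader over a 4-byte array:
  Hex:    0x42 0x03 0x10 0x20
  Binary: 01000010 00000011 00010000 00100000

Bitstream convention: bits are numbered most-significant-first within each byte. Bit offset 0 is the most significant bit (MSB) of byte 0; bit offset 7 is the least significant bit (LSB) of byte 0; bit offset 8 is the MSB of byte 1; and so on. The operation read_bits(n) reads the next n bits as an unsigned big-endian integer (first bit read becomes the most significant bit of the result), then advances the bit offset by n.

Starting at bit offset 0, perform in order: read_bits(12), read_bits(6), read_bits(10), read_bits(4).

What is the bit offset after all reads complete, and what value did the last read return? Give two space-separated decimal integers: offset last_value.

Answer: 32 0

Derivation:
Read 1: bits[0:12] width=12 -> value=1056 (bin 010000100000); offset now 12 = byte 1 bit 4; 20 bits remain
Read 2: bits[12:18] width=6 -> value=12 (bin 001100); offset now 18 = byte 2 bit 2; 14 bits remain
Read 3: bits[18:28] width=10 -> value=258 (bin 0100000010); offset now 28 = byte 3 bit 4; 4 bits remain
Read 4: bits[28:32] width=4 -> value=0 (bin 0000); offset now 32 = byte 4 bit 0; 0 bits remain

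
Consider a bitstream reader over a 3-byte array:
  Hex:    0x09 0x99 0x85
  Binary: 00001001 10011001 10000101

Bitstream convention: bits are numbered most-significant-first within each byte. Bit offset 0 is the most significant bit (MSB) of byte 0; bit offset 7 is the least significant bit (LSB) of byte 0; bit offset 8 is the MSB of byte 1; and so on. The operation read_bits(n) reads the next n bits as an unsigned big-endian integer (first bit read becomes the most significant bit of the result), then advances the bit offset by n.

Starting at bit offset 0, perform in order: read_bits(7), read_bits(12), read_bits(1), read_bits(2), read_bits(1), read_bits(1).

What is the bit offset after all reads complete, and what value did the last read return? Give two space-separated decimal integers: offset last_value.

Answer: 24 1

Derivation:
Read 1: bits[0:7] width=7 -> value=4 (bin 0000100); offset now 7 = byte 0 bit 7; 17 bits remain
Read 2: bits[7:19] width=12 -> value=3276 (bin 110011001100); offset now 19 = byte 2 bit 3; 5 bits remain
Read 3: bits[19:20] width=1 -> value=0 (bin 0); offset now 20 = byte 2 bit 4; 4 bits remain
Read 4: bits[20:22] width=2 -> value=1 (bin 01); offset now 22 = byte 2 bit 6; 2 bits remain
Read 5: bits[22:23] width=1 -> value=0 (bin 0); offset now 23 = byte 2 bit 7; 1 bits remain
Read 6: bits[23:24] width=1 -> value=1 (bin 1); offset now 24 = byte 3 bit 0; 0 bits remain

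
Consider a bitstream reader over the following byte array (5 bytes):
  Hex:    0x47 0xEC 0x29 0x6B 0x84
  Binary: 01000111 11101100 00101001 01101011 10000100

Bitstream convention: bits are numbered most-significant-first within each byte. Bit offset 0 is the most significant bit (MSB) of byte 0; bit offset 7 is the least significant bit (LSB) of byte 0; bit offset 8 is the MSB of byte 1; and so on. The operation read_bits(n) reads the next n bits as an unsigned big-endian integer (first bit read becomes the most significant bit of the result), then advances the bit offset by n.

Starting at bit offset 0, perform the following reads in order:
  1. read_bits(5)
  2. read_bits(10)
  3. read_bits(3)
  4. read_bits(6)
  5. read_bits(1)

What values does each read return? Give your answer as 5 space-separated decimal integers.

Answer: 8 1014 0 41 0

Derivation:
Read 1: bits[0:5] width=5 -> value=8 (bin 01000); offset now 5 = byte 0 bit 5; 35 bits remain
Read 2: bits[5:15] width=10 -> value=1014 (bin 1111110110); offset now 15 = byte 1 bit 7; 25 bits remain
Read 3: bits[15:18] width=3 -> value=0 (bin 000); offset now 18 = byte 2 bit 2; 22 bits remain
Read 4: bits[18:24] width=6 -> value=41 (bin 101001); offset now 24 = byte 3 bit 0; 16 bits remain
Read 5: bits[24:25] width=1 -> value=0 (bin 0); offset now 25 = byte 3 bit 1; 15 bits remain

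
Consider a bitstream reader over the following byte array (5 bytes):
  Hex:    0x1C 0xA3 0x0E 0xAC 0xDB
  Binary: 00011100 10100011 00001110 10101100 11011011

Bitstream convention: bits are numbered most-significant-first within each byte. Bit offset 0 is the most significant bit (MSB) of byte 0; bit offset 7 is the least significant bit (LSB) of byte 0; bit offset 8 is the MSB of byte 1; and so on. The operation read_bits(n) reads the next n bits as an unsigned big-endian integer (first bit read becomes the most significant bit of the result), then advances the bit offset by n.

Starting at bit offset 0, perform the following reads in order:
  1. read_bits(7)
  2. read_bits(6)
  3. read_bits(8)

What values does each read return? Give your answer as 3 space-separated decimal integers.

Answer: 14 20 97

Derivation:
Read 1: bits[0:7] width=7 -> value=14 (bin 0001110); offset now 7 = byte 0 bit 7; 33 bits remain
Read 2: bits[7:13] width=6 -> value=20 (bin 010100); offset now 13 = byte 1 bit 5; 27 bits remain
Read 3: bits[13:21] width=8 -> value=97 (bin 01100001); offset now 21 = byte 2 bit 5; 19 bits remain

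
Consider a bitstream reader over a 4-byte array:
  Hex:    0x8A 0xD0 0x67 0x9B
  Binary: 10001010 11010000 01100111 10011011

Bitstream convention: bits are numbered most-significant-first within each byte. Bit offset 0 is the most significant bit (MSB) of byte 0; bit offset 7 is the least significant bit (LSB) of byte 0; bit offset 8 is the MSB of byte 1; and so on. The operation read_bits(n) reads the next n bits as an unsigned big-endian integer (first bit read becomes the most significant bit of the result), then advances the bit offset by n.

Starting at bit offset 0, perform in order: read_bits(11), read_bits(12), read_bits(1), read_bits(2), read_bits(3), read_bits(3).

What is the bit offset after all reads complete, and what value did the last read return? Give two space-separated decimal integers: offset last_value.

Answer: 32 3

Derivation:
Read 1: bits[0:11] width=11 -> value=1110 (bin 10001010110); offset now 11 = byte 1 bit 3; 21 bits remain
Read 2: bits[11:23] width=12 -> value=2099 (bin 100000110011); offset now 23 = byte 2 bit 7; 9 bits remain
Read 3: bits[23:24] width=1 -> value=1 (bin 1); offset now 24 = byte 3 bit 0; 8 bits remain
Read 4: bits[24:26] width=2 -> value=2 (bin 10); offset now 26 = byte 3 bit 2; 6 bits remain
Read 5: bits[26:29] width=3 -> value=3 (bin 011); offset now 29 = byte 3 bit 5; 3 bits remain
Read 6: bits[29:32] width=3 -> value=3 (bin 011); offset now 32 = byte 4 bit 0; 0 bits remain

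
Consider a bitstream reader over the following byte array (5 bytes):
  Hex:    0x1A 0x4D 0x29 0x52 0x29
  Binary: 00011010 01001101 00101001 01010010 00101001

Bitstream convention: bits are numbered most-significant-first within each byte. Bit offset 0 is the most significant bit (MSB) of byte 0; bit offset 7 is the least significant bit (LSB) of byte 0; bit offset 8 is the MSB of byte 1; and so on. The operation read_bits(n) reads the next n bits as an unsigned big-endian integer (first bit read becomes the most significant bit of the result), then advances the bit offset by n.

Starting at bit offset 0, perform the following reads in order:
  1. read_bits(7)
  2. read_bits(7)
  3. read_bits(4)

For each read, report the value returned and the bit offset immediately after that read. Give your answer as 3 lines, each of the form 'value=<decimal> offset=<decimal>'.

Answer: value=13 offset=7
value=19 offset=14
value=4 offset=18

Derivation:
Read 1: bits[0:7] width=7 -> value=13 (bin 0001101); offset now 7 = byte 0 bit 7; 33 bits remain
Read 2: bits[7:14] width=7 -> value=19 (bin 0010011); offset now 14 = byte 1 bit 6; 26 bits remain
Read 3: bits[14:18] width=4 -> value=4 (bin 0100); offset now 18 = byte 2 bit 2; 22 bits remain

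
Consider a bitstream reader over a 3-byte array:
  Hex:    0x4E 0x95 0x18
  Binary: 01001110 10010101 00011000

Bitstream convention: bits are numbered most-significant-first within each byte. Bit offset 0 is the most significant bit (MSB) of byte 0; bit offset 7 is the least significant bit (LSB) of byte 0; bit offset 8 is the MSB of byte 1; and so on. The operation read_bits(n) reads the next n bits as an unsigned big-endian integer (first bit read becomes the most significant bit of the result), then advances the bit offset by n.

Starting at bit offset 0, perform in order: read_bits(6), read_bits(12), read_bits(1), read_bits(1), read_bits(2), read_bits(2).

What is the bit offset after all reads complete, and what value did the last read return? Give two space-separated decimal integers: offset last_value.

Answer: 24 0

Derivation:
Read 1: bits[0:6] width=6 -> value=19 (bin 010011); offset now 6 = byte 0 bit 6; 18 bits remain
Read 2: bits[6:18] width=12 -> value=2644 (bin 101001010100); offset now 18 = byte 2 bit 2; 6 bits remain
Read 3: bits[18:19] width=1 -> value=0 (bin 0); offset now 19 = byte 2 bit 3; 5 bits remain
Read 4: bits[19:20] width=1 -> value=1 (bin 1); offset now 20 = byte 2 bit 4; 4 bits remain
Read 5: bits[20:22] width=2 -> value=2 (bin 10); offset now 22 = byte 2 bit 6; 2 bits remain
Read 6: bits[22:24] width=2 -> value=0 (bin 00); offset now 24 = byte 3 bit 0; 0 bits remain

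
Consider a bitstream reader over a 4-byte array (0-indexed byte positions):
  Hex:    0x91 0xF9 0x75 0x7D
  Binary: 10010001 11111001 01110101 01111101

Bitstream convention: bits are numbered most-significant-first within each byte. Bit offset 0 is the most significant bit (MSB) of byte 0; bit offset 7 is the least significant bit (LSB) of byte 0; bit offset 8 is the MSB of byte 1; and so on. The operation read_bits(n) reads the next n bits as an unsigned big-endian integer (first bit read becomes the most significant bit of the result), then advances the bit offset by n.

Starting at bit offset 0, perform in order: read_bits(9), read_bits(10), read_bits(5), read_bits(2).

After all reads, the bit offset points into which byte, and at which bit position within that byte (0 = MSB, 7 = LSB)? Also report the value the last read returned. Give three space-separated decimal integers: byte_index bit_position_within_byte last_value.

Read 1: bits[0:9] width=9 -> value=291 (bin 100100011); offset now 9 = byte 1 bit 1; 23 bits remain
Read 2: bits[9:19] width=10 -> value=971 (bin 1111001011); offset now 19 = byte 2 bit 3; 13 bits remain
Read 3: bits[19:24] width=5 -> value=21 (bin 10101); offset now 24 = byte 3 bit 0; 8 bits remain
Read 4: bits[24:26] width=2 -> value=1 (bin 01); offset now 26 = byte 3 bit 2; 6 bits remain

Answer: 3 2 1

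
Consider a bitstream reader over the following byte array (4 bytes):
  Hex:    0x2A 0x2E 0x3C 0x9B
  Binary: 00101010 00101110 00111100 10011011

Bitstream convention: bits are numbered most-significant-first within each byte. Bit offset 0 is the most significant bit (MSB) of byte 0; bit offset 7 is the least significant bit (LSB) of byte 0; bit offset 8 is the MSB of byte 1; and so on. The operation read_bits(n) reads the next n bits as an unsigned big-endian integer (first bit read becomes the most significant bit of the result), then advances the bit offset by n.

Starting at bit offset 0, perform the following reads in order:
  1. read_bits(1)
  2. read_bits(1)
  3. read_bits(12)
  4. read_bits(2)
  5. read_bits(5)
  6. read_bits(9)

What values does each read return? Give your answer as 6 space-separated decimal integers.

Answer: 0 0 2699 2 7 294

Derivation:
Read 1: bits[0:1] width=1 -> value=0 (bin 0); offset now 1 = byte 0 bit 1; 31 bits remain
Read 2: bits[1:2] width=1 -> value=0 (bin 0); offset now 2 = byte 0 bit 2; 30 bits remain
Read 3: bits[2:14] width=12 -> value=2699 (bin 101010001011); offset now 14 = byte 1 bit 6; 18 bits remain
Read 4: bits[14:16] width=2 -> value=2 (bin 10); offset now 16 = byte 2 bit 0; 16 bits remain
Read 5: bits[16:21] width=5 -> value=7 (bin 00111); offset now 21 = byte 2 bit 5; 11 bits remain
Read 6: bits[21:30] width=9 -> value=294 (bin 100100110); offset now 30 = byte 3 bit 6; 2 bits remain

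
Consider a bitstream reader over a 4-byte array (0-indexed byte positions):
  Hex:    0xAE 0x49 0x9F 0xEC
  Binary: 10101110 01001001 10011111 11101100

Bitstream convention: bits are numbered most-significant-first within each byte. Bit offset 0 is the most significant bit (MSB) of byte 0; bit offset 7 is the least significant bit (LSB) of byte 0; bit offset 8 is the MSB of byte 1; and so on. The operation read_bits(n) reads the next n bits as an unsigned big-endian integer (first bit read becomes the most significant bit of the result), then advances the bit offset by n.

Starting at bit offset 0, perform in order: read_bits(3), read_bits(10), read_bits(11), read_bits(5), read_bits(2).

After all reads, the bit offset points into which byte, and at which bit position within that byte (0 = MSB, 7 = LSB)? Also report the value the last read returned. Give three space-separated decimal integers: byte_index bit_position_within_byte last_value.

Read 1: bits[0:3] width=3 -> value=5 (bin 101); offset now 3 = byte 0 bit 3; 29 bits remain
Read 2: bits[3:13] width=10 -> value=457 (bin 0111001001); offset now 13 = byte 1 bit 5; 19 bits remain
Read 3: bits[13:24] width=11 -> value=415 (bin 00110011111); offset now 24 = byte 3 bit 0; 8 bits remain
Read 4: bits[24:29] width=5 -> value=29 (bin 11101); offset now 29 = byte 3 bit 5; 3 bits remain
Read 5: bits[29:31] width=2 -> value=2 (bin 10); offset now 31 = byte 3 bit 7; 1 bits remain

Answer: 3 7 2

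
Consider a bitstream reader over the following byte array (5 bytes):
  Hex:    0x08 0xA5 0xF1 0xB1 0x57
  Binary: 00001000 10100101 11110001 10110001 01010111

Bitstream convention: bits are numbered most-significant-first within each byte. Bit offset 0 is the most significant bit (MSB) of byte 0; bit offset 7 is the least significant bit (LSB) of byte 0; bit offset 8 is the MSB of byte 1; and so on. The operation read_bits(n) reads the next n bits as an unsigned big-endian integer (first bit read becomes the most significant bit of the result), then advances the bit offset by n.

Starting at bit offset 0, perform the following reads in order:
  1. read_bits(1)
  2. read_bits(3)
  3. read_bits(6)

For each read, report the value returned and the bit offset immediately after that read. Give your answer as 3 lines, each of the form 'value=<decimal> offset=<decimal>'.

Read 1: bits[0:1] width=1 -> value=0 (bin 0); offset now 1 = byte 0 bit 1; 39 bits remain
Read 2: bits[1:4] width=3 -> value=0 (bin 000); offset now 4 = byte 0 bit 4; 36 bits remain
Read 3: bits[4:10] width=6 -> value=34 (bin 100010); offset now 10 = byte 1 bit 2; 30 bits remain

Answer: value=0 offset=1
value=0 offset=4
value=34 offset=10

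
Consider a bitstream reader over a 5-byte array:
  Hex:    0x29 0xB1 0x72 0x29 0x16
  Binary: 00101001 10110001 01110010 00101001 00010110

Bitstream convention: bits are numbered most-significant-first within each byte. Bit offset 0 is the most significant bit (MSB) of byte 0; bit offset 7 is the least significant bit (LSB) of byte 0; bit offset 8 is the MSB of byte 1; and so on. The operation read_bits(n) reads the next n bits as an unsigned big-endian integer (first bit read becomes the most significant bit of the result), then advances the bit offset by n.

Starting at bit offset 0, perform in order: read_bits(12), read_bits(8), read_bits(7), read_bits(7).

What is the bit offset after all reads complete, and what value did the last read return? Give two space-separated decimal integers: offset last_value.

Answer: 34 36

Derivation:
Read 1: bits[0:12] width=12 -> value=667 (bin 001010011011); offset now 12 = byte 1 bit 4; 28 bits remain
Read 2: bits[12:20] width=8 -> value=23 (bin 00010111); offset now 20 = byte 2 bit 4; 20 bits remain
Read 3: bits[20:27] width=7 -> value=17 (bin 0010001); offset now 27 = byte 3 bit 3; 13 bits remain
Read 4: bits[27:34] width=7 -> value=36 (bin 0100100); offset now 34 = byte 4 bit 2; 6 bits remain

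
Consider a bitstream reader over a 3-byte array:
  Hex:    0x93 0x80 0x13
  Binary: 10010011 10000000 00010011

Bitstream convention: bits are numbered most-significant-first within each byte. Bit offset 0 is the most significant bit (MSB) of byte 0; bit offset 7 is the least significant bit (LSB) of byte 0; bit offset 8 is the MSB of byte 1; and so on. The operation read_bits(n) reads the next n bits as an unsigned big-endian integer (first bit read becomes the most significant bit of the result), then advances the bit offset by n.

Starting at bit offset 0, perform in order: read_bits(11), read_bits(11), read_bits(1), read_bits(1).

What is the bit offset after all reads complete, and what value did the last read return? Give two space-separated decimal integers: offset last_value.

Read 1: bits[0:11] width=11 -> value=1180 (bin 10010011100); offset now 11 = byte 1 bit 3; 13 bits remain
Read 2: bits[11:22] width=11 -> value=4 (bin 00000000100); offset now 22 = byte 2 bit 6; 2 bits remain
Read 3: bits[22:23] width=1 -> value=1 (bin 1); offset now 23 = byte 2 bit 7; 1 bits remain
Read 4: bits[23:24] width=1 -> value=1 (bin 1); offset now 24 = byte 3 bit 0; 0 bits remain

Answer: 24 1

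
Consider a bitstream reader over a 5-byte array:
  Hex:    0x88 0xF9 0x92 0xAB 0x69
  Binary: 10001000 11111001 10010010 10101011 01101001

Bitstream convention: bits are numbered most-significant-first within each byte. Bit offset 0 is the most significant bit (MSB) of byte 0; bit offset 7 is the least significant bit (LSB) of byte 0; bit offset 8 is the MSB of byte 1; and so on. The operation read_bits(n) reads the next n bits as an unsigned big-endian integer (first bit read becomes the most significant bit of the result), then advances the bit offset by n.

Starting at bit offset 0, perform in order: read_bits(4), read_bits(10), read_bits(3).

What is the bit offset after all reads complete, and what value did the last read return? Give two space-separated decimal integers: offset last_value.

Answer: 17 3

Derivation:
Read 1: bits[0:4] width=4 -> value=8 (bin 1000); offset now 4 = byte 0 bit 4; 36 bits remain
Read 2: bits[4:14] width=10 -> value=574 (bin 1000111110); offset now 14 = byte 1 bit 6; 26 bits remain
Read 3: bits[14:17] width=3 -> value=3 (bin 011); offset now 17 = byte 2 bit 1; 23 bits remain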